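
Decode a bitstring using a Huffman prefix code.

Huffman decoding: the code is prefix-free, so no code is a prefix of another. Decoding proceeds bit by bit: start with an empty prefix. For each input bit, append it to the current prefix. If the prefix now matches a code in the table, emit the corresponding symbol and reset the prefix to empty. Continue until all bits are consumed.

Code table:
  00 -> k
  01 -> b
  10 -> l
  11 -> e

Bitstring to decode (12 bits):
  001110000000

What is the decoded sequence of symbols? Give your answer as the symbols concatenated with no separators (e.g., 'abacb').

Bit 0: prefix='0' (no match yet)
Bit 1: prefix='00' -> emit 'k', reset
Bit 2: prefix='1' (no match yet)
Bit 3: prefix='11' -> emit 'e', reset
Bit 4: prefix='1' (no match yet)
Bit 5: prefix='10' -> emit 'l', reset
Bit 6: prefix='0' (no match yet)
Bit 7: prefix='00' -> emit 'k', reset
Bit 8: prefix='0' (no match yet)
Bit 9: prefix='00' -> emit 'k', reset
Bit 10: prefix='0' (no match yet)
Bit 11: prefix='00' -> emit 'k', reset

Answer: kelkkk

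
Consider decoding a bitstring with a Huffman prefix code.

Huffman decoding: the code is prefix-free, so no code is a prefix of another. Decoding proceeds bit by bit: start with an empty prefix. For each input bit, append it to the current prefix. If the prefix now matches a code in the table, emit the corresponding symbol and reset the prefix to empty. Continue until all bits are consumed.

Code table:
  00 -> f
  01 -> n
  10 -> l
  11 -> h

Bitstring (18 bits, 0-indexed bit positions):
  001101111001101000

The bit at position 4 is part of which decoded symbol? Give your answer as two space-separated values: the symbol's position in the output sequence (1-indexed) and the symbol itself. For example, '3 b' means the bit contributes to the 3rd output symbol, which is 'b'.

Answer: 3 n

Derivation:
Bit 0: prefix='0' (no match yet)
Bit 1: prefix='00' -> emit 'f', reset
Bit 2: prefix='1' (no match yet)
Bit 3: prefix='11' -> emit 'h', reset
Bit 4: prefix='0' (no match yet)
Bit 5: prefix='01' -> emit 'n', reset
Bit 6: prefix='1' (no match yet)
Bit 7: prefix='11' -> emit 'h', reset
Bit 8: prefix='1' (no match yet)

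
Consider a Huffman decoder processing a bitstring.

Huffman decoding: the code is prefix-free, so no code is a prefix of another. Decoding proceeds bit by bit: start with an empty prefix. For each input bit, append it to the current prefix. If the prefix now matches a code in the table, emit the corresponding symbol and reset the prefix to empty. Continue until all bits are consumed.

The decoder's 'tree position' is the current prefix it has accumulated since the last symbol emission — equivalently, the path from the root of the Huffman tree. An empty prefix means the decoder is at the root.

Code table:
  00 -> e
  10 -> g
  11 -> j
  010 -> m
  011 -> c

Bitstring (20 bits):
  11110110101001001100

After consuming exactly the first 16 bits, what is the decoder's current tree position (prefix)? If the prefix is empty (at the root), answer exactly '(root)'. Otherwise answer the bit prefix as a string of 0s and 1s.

Bit 0: prefix='1' (no match yet)
Bit 1: prefix='11' -> emit 'j', reset
Bit 2: prefix='1' (no match yet)
Bit 3: prefix='11' -> emit 'j', reset
Bit 4: prefix='0' (no match yet)
Bit 5: prefix='01' (no match yet)
Bit 6: prefix='011' -> emit 'c', reset
Bit 7: prefix='0' (no match yet)
Bit 8: prefix='01' (no match yet)
Bit 9: prefix='010' -> emit 'm', reset
Bit 10: prefix='1' (no match yet)
Bit 11: prefix='10' -> emit 'g', reset
Bit 12: prefix='0' (no match yet)
Bit 13: prefix='01' (no match yet)
Bit 14: prefix='010' -> emit 'm', reset
Bit 15: prefix='0' (no match yet)

Answer: 0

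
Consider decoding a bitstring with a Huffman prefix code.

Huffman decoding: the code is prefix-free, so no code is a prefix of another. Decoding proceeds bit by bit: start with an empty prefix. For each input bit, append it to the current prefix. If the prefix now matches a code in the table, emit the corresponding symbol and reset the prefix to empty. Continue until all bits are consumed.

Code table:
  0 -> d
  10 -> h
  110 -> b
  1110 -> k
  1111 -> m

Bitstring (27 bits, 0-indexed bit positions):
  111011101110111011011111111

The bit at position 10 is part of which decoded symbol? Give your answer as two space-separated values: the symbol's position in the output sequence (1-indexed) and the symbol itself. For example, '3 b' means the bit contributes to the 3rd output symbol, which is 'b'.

Bit 0: prefix='1' (no match yet)
Bit 1: prefix='11' (no match yet)
Bit 2: prefix='111' (no match yet)
Bit 3: prefix='1110' -> emit 'k', reset
Bit 4: prefix='1' (no match yet)
Bit 5: prefix='11' (no match yet)
Bit 6: prefix='111' (no match yet)
Bit 7: prefix='1110' -> emit 'k', reset
Bit 8: prefix='1' (no match yet)
Bit 9: prefix='11' (no match yet)
Bit 10: prefix='111' (no match yet)
Bit 11: prefix='1110' -> emit 'k', reset
Bit 12: prefix='1' (no match yet)
Bit 13: prefix='11' (no match yet)
Bit 14: prefix='111' (no match yet)

Answer: 3 k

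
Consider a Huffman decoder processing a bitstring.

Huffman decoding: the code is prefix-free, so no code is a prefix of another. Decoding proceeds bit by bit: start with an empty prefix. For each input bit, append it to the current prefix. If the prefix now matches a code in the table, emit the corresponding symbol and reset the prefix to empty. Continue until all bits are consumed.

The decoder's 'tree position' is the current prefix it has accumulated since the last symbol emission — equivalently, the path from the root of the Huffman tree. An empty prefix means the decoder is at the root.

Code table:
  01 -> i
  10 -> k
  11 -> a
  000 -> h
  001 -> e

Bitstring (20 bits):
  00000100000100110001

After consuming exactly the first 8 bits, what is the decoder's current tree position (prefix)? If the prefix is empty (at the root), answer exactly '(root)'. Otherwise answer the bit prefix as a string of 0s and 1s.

Bit 0: prefix='0' (no match yet)
Bit 1: prefix='00' (no match yet)
Bit 2: prefix='000' -> emit 'h', reset
Bit 3: prefix='0' (no match yet)
Bit 4: prefix='00' (no match yet)
Bit 5: prefix='001' -> emit 'e', reset
Bit 6: prefix='0' (no match yet)
Bit 7: prefix='00' (no match yet)

Answer: 00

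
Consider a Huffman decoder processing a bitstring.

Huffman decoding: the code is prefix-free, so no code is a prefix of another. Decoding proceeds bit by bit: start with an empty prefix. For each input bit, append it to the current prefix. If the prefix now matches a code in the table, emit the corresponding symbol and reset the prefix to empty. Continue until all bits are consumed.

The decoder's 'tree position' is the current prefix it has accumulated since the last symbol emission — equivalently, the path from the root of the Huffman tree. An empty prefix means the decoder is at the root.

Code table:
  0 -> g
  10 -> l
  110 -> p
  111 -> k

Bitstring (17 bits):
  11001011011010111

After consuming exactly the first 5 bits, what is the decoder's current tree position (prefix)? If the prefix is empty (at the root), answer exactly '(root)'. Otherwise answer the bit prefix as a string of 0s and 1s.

Answer: 1

Derivation:
Bit 0: prefix='1' (no match yet)
Bit 1: prefix='11' (no match yet)
Bit 2: prefix='110' -> emit 'p', reset
Bit 3: prefix='0' -> emit 'g', reset
Bit 4: prefix='1' (no match yet)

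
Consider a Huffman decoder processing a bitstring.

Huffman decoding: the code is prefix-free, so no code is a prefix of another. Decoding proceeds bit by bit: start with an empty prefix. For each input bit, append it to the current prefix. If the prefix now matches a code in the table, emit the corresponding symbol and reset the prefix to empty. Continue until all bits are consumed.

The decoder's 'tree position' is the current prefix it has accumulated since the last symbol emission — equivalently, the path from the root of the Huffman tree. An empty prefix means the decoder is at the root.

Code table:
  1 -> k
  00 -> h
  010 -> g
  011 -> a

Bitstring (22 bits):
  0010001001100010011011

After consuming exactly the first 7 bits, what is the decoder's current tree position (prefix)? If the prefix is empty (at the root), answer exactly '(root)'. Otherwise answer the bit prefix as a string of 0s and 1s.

Answer: 01

Derivation:
Bit 0: prefix='0' (no match yet)
Bit 1: prefix='00' -> emit 'h', reset
Bit 2: prefix='1' -> emit 'k', reset
Bit 3: prefix='0' (no match yet)
Bit 4: prefix='00' -> emit 'h', reset
Bit 5: prefix='0' (no match yet)
Bit 6: prefix='01' (no match yet)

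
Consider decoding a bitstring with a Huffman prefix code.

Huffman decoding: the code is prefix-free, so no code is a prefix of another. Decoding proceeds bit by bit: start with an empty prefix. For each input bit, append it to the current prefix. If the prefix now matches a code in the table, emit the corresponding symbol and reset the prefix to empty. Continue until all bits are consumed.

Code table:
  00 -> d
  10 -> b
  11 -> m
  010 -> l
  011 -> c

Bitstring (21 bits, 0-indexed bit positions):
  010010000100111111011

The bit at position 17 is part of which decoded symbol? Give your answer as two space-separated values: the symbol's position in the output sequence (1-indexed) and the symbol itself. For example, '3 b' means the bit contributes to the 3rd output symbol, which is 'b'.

Bit 0: prefix='0' (no match yet)
Bit 1: prefix='01' (no match yet)
Bit 2: prefix='010' -> emit 'l', reset
Bit 3: prefix='0' (no match yet)
Bit 4: prefix='01' (no match yet)
Bit 5: prefix='010' -> emit 'l', reset
Bit 6: prefix='0' (no match yet)
Bit 7: prefix='00' -> emit 'd', reset
Bit 8: prefix='0' (no match yet)
Bit 9: prefix='01' (no match yet)
Bit 10: prefix='010' -> emit 'l', reset
Bit 11: prefix='0' (no match yet)
Bit 12: prefix='01' (no match yet)
Bit 13: prefix='011' -> emit 'c', reset
Bit 14: prefix='1' (no match yet)
Bit 15: prefix='11' -> emit 'm', reset
Bit 16: prefix='1' (no match yet)
Bit 17: prefix='11' -> emit 'm', reset
Bit 18: prefix='0' (no match yet)
Bit 19: prefix='01' (no match yet)
Bit 20: prefix='011' -> emit 'c', reset

Answer: 7 m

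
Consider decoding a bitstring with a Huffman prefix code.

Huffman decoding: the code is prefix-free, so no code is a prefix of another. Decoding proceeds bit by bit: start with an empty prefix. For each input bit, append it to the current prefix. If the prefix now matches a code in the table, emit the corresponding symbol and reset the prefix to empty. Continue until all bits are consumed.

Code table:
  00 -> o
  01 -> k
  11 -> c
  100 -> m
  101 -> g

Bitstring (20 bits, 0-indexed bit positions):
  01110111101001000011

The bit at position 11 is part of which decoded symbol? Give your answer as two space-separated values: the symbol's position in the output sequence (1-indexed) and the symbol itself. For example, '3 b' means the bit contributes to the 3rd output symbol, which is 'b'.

Bit 0: prefix='0' (no match yet)
Bit 1: prefix='01' -> emit 'k', reset
Bit 2: prefix='1' (no match yet)
Bit 3: prefix='11' -> emit 'c', reset
Bit 4: prefix='0' (no match yet)
Bit 5: prefix='01' -> emit 'k', reset
Bit 6: prefix='1' (no match yet)
Bit 7: prefix='11' -> emit 'c', reset
Bit 8: prefix='1' (no match yet)
Bit 9: prefix='10' (no match yet)
Bit 10: prefix='101' -> emit 'g', reset
Bit 11: prefix='0' (no match yet)
Bit 12: prefix='00' -> emit 'o', reset
Bit 13: prefix='1' (no match yet)
Bit 14: prefix='10' (no match yet)
Bit 15: prefix='100' -> emit 'm', reset

Answer: 6 o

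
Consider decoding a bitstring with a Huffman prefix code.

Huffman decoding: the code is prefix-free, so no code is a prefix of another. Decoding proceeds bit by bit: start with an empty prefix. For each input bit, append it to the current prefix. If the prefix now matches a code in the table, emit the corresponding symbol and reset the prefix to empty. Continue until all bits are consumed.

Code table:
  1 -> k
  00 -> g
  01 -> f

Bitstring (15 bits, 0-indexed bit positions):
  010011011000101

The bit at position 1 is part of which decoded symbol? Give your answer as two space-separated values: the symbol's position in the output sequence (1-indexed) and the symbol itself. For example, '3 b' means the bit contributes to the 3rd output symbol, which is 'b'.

Bit 0: prefix='0' (no match yet)
Bit 1: prefix='01' -> emit 'f', reset
Bit 2: prefix='0' (no match yet)
Bit 3: prefix='00' -> emit 'g', reset
Bit 4: prefix='1' -> emit 'k', reset
Bit 5: prefix='1' -> emit 'k', reset

Answer: 1 f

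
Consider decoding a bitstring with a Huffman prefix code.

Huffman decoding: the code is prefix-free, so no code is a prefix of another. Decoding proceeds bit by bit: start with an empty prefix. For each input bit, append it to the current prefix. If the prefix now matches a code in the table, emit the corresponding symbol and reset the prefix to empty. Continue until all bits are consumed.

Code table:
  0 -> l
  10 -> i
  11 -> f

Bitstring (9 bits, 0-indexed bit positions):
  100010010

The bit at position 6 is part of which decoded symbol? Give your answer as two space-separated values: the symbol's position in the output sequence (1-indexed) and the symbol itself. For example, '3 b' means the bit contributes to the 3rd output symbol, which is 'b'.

Bit 0: prefix='1' (no match yet)
Bit 1: prefix='10' -> emit 'i', reset
Bit 2: prefix='0' -> emit 'l', reset
Bit 3: prefix='0' -> emit 'l', reset
Bit 4: prefix='1' (no match yet)
Bit 5: prefix='10' -> emit 'i', reset
Bit 6: prefix='0' -> emit 'l', reset
Bit 7: prefix='1' (no match yet)
Bit 8: prefix='10' -> emit 'i', reset

Answer: 5 l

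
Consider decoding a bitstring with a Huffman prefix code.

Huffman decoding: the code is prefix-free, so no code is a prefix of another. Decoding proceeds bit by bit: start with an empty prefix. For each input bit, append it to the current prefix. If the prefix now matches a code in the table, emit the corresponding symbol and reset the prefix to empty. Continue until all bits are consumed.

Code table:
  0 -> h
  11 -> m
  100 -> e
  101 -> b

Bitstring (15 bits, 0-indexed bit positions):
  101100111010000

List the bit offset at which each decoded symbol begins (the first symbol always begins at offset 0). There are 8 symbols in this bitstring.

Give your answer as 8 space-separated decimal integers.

Answer: 0 3 6 8 11 12 13 14

Derivation:
Bit 0: prefix='1' (no match yet)
Bit 1: prefix='10' (no match yet)
Bit 2: prefix='101' -> emit 'b', reset
Bit 3: prefix='1' (no match yet)
Bit 4: prefix='10' (no match yet)
Bit 5: prefix='100' -> emit 'e', reset
Bit 6: prefix='1' (no match yet)
Bit 7: prefix='11' -> emit 'm', reset
Bit 8: prefix='1' (no match yet)
Bit 9: prefix='10' (no match yet)
Bit 10: prefix='101' -> emit 'b', reset
Bit 11: prefix='0' -> emit 'h', reset
Bit 12: prefix='0' -> emit 'h', reset
Bit 13: prefix='0' -> emit 'h', reset
Bit 14: prefix='0' -> emit 'h', reset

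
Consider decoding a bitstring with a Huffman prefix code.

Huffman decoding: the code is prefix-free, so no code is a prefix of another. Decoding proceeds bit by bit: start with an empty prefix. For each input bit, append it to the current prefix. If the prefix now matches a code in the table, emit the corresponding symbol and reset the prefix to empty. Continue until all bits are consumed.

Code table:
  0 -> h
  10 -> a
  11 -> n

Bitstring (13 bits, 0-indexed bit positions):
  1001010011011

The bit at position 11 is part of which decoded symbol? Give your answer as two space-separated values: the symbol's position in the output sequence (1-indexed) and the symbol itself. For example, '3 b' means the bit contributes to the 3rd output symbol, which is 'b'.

Answer: 8 n

Derivation:
Bit 0: prefix='1' (no match yet)
Bit 1: prefix='10' -> emit 'a', reset
Bit 2: prefix='0' -> emit 'h', reset
Bit 3: prefix='1' (no match yet)
Bit 4: prefix='10' -> emit 'a', reset
Bit 5: prefix='1' (no match yet)
Bit 6: prefix='10' -> emit 'a', reset
Bit 7: prefix='0' -> emit 'h', reset
Bit 8: prefix='1' (no match yet)
Bit 9: prefix='11' -> emit 'n', reset
Bit 10: prefix='0' -> emit 'h', reset
Bit 11: prefix='1' (no match yet)
Bit 12: prefix='11' -> emit 'n', reset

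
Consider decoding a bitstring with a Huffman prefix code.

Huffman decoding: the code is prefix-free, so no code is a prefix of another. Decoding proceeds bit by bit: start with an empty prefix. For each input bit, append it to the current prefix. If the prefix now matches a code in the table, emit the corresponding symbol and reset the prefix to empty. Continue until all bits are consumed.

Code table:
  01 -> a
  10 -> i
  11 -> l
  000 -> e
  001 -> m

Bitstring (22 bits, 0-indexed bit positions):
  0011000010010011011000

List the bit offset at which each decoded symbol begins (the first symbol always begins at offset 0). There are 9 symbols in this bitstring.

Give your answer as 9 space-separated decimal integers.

Answer: 0 3 5 8 10 12 15 17 19

Derivation:
Bit 0: prefix='0' (no match yet)
Bit 1: prefix='00' (no match yet)
Bit 2: prefix='001' -> emit 'm', reset
Bit 3: prefix='1' (no match yet)
Bit 4: prefix='10' -> emit 'i', reset
Bit 5: prefix='0' (no match yet)
Bit 6: prefix='00' (no match yet)
Bit 7: prefix='000' -> emit 'e', reset
Bit 8: prefix='1' (no match yet)
Bit 9: prefix='10' -> emit 'i', reset
Bit 10: prefix='0' (no match yet)
Bit 11: prefix='01' -> emit 'a', reset
Bit 12: prefix='0' (no match yet)
Bit 13: prefix='00' (no match yet)
Bit 14: prefix='001' -> emit 'm', reset
Bit 15: prefix='1' (no match yet)
Bit 16: prefix='10' -> emit 'i', reset
Bit 17: prefix='1' (no match yet)
Bit 18: prefix='11' -> emit 'l', reset
Bit 19: prefix='0' (no match yet)
Bit 20: prefix='00' (no match yet)
Bit 21: prefix='000' -> emit 'e', reset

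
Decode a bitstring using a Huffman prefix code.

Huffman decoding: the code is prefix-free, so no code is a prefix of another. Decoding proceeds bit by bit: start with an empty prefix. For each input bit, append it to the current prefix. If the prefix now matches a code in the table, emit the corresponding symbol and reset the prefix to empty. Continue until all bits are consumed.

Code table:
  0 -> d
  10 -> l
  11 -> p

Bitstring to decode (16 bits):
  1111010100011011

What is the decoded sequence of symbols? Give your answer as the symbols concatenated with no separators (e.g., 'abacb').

Answer: ppdllddpdp

Derivation:
Bit 0: prefix='1' (no match yet)
Bit 1: prefix='11' -> emit 'p', reset
Bit 2: prefix='1' (no match yet)
Bit 3: prefix='11' -> emit 'p', reset
Bit 4: prefix='0' -> emit 'd', reset
Bit 5: prefix='1' (no match yet)
Bit 6: prefix='10' -> emit 'l', reset
Bit 7: prefix='1' (no match yet)
Bit 8: prefix='10' -> emit 'l', reset
Bit 9: prefix='0' -> emit 'd', reset
Bit 10: prefix='0' -> emit 'd', reset
Bit 11: prefix='1' (no match yet)
Bit 12: prefix='11' -> emit 'p', reset
Bit 13: prefix='0' -> emit 'd', reset
Bit 14: prefix='1' (no match yet)
Bit 15: prefix='11' -> emit 'p', reset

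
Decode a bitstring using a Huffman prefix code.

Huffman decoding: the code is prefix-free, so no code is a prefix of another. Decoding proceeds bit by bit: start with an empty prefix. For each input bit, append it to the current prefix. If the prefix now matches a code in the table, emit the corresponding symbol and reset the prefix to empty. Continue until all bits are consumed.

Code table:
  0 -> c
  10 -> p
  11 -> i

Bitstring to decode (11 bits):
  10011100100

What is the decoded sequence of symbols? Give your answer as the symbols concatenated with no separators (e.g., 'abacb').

Bit 0: prefix='1' (no match yet)
Bit 1: prefix='10' -> emit 'p', reset
Bit 2: prefix='0' -> emit 'c', reset
Bit 3: prefix='1' (no match yet)
Bit 4: prefix='11' -> emit 'i', reset
Bit 5: prefix='1' (no match yet)
Bit 6: prefix='10' -> emit 'p', reset
Bit 7: prefix='0' -> emit 'c', reset
Bit 8: prefix='1' (no match yet)
Bit 9: prefix='10' -> emit 'p', reset
Bit 10: prefix='0' -> emit 'c', reset

Answer: pcipcpc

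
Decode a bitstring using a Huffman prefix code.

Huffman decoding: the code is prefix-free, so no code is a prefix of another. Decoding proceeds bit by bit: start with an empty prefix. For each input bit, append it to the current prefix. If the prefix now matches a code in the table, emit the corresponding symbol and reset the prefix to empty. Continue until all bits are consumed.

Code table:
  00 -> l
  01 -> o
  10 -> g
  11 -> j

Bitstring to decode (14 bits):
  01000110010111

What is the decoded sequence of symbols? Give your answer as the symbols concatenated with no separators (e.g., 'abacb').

Bit 0: prefix='0' (no match yet)
Bit 1: prefix='01' -> emit 'o', reset
Bit 2: prefix='0' (no match yet)
Bit 3: prefix='00' -> emit 'l', reset
Bit 4: prefix='0' (no match yet)
Bit 5: prefix='01' -> emit 'o', reset
Bit 6: prefix='1' (no match yet)
Bit 7: prefix='10' -> emit 'g', reset
Bit 8: prefix='0' (no match yet)
Bit 9: prefix='01' -> emit 'o', reset
Bit 10: prefix='0' (no match yet)
Bit 11: prefix='01' -> emit 'o', reset
Bit 12: prefix='1' (no match yet)
Bit 13: prefix='11' -> emit 'j', reset

Answer: ologooj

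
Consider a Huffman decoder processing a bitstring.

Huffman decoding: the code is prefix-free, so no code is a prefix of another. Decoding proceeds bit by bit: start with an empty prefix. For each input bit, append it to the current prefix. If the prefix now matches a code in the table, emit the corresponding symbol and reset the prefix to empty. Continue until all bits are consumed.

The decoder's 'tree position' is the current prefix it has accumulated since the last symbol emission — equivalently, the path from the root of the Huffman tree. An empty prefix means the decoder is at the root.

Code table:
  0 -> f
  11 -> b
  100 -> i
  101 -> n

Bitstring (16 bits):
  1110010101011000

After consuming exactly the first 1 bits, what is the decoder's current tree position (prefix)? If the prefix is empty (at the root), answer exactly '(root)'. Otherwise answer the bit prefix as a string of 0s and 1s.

Answer: 1

Derivation:
Bit 0: prefix='1' (no match yet)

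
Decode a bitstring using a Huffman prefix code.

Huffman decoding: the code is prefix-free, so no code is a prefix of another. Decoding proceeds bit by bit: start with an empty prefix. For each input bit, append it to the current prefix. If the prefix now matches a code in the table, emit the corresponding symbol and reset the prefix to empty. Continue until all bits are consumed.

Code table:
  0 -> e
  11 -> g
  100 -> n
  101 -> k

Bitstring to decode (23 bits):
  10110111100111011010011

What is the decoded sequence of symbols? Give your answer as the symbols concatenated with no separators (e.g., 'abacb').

Answer: kkgngkkeeg

Derivation:
Bit 0: prefix='1' (no match yet)
Bit 1: prefix='10' (no match yet)
Bit 2: prefix='101' -> emit 'k', reset
Bit 3: prefix='1' (no match yet)
Bit 4: prefix='10' (no match yet)
Bit 5: prefix='101' -> emit 'k', reset
Bit 6: prefix='1' (no match yet)
Bit 7: prefix='11' -> emit 'g', reset
Bit 8: prefix='1' (no match yet)
Bit 9: prefix='10' (no match yet)
Bit 10: prefix='100' -> emit 'n', reset
Bit 11: prefix='1' (no match yet)
Bit 12: prefix='11' -> emit 'g', reset
Bit 13: prefix='1' (no match yet)
Bit 14: prefix='10' (no match yet)
Bit 15: prefix='101' -> emit 'k', reset
Bit 16: prefix='1' (no match yet)
Bit 17: prefix='10' (no match yet)
Bit 18: prefix='101' -> emit 'k', reset
Bit 19: prefix='0' -> emit 'e', reset
Bit 20: prefix='0' -> emit 'e', reset
Bit 21: prefix='1' (no match yet)
Bit 22: prefix='11' -> emit 'g', reset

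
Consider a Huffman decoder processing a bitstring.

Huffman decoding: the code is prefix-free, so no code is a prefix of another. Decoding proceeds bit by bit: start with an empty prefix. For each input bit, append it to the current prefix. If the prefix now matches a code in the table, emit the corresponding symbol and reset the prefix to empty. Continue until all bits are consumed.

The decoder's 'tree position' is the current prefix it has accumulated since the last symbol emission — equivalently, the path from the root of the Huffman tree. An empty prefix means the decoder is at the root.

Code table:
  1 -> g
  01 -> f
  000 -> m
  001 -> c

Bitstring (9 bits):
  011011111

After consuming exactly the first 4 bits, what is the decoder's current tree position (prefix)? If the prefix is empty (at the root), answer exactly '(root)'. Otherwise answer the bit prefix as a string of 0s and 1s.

Bit 0: prefix='0' (no match yet)
Bit 1: prefix='01' -> emit 'f', reset
Bit 2: prefix='1' -> emit 'g', reset
Bit 3: prefix='0' (no match yet)

Answer: 0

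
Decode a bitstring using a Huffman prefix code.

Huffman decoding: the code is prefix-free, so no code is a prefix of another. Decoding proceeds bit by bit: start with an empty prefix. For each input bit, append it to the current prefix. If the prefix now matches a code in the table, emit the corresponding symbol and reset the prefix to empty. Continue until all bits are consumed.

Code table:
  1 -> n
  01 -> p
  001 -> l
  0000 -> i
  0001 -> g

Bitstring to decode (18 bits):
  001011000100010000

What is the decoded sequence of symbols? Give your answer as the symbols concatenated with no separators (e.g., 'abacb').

Answer: lpnggi

Derivation:
Bit 0: prefix='0' (no match yet)
Bit 1: prefix='00' (no match yet)
Bit 2: prefix='001' -> emit 'l', reset
Bit 3: prefix='0' (no match yet)
Bit 4: prefix='01' -> emit 'p', reset
Bit 5: prefix='1' -> emit 'n', reset
Bit 6: prefix='0' (no match yet)
Bit 7: prefix='00' (no match yet)
Bit 8: prefix='000' (no match yet)
Bit 9: prefix='0001' -> emit 'g', reset
Bit 10: prefix='0' (no match yet)
Bit 11: prefix='00' (no match yet)
Bit 12: prefix='000' (no match yet)
Bit 13: prefix='0001' -> emit 'g', reset
Bit 14: prefix='0' (no match yet)
Bit 15: prefix='00' (no match yet)
Bit 16: prefix='000' (no match yet)
Bit 17: prefix='0000' -> emit 'i', reset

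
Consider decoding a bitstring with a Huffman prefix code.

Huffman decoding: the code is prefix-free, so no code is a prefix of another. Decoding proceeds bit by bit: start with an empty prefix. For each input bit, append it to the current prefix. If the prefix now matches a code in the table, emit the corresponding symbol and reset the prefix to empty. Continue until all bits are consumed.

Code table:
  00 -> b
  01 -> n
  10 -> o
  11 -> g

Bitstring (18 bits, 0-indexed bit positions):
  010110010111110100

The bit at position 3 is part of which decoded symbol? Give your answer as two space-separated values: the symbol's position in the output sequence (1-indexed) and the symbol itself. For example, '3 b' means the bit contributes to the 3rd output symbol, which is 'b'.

Bit 0: prefix='0' (no match yet)
Bit 1: prefix='01' -> emit 'n', reset
Bit 2: prefix='0' (no match yet)
Bit 3: prefix='01' -> emit 'n', reset
Bit 4: prefix='1' (no match yet)
Bit 5: prefix='10' -> emit 'o', reset
Bit 6: prefix='0' (no match yet)
Bit 7: prefix='01' -> emit 'n', reset

Answer: 2 n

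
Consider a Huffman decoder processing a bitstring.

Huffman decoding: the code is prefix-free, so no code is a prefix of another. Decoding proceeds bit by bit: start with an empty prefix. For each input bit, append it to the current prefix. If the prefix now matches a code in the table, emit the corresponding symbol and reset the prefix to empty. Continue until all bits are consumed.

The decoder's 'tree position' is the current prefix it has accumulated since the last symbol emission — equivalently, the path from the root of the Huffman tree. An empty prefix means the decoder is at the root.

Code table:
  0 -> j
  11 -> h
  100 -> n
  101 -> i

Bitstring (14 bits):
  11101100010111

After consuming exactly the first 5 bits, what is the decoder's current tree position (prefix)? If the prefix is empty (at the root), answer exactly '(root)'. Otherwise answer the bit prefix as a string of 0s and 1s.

Answer: (root)

Derivation:
Bit 0: prefix='1' (no match yet)
Bit 1: prefix='11' -> emit 'h', reset
Bit 2: prefix='1' (no match yet)
Bit 3: prefix='10' (no match yet)
Bit 4: prefix='101' -> emit 'i', reset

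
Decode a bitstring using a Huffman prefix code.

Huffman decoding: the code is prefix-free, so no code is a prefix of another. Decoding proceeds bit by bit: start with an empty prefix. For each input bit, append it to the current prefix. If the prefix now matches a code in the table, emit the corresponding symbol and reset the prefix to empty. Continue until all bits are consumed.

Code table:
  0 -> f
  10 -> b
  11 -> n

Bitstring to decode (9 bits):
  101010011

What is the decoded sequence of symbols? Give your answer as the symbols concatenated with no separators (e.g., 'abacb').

Answer: bbbfn

Derivation:
Bit 0: prefix='1' (no match yet)
Bit 1: prefix='10' -> emit 'b', reset
Bit 2: prefix='1' (no match yet)
Bit 3: prefix='10' -> emit 'b', reset
Bit 4: prefix='1' (no match yet)
Bit 5: prefix='10' -> emit 'b', reset
Bit 6: prefix='0' -> emit 'f', reset
Bit 7: prefix='1' (no match yet)
Bit 8: prefix='11' -> emit 'n', reset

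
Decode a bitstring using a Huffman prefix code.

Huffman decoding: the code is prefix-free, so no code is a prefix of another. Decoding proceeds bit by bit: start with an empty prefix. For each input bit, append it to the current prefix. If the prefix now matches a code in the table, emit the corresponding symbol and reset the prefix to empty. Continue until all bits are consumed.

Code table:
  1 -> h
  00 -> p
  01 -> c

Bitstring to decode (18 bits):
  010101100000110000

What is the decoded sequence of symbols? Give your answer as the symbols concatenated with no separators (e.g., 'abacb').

Answer: ccchppchpp

Derivation:
Bit 0: prefix='0' (no match yet)
Bit 1: prefix='01' -> emit 'c', reset
Bit 2: prefix='0' (no match yet)
Bit 3: prefix='01' -> emit 'c', reset
Bit 4: prefix='0' (no match yet)
Bit 5: prefix='01' -> emit 'c', reset
Bit 6: prefix='1' -> emit 'h', reset
Bit 7: prefix='0' (no match yet)
Bit 8: prefix='00' -> emit 'p', reset
Bit 9: prefix='0' (no match yet)
Bit 10: prefix='00' -> emit 'p', reset
Bit 11: prefix='0' (no match yet)
Bit 12: prefix='01' -> emit 'c', reset
Bit 13: prefix='1' -> emit 'h', reset
Bit 14: prefix='0' (no match yet)
Bit 15: prefix='00' -> emit 'p', reset
Bit 16: prefix='0' (no match yet)
Bit 17: prefix='00' -> emit 'p', reset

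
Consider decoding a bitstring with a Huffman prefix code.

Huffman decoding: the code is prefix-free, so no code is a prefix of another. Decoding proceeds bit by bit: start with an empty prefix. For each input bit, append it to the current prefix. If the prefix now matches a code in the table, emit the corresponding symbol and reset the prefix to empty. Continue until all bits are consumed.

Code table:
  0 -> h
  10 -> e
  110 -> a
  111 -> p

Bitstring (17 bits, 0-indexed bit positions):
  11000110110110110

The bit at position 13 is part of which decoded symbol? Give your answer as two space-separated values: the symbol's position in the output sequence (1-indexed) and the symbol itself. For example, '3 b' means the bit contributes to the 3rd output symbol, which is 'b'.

Bit 0: prefix='1' (no match yet)
Bit 1: prefix='11' (no match yet)
Bit 2: prefix='110' -> emit 'a', reset
Bit 3: prefix='0' -> emit 'h', reset
Bit 4: prefix='0' -> emit 'h', reset
Bit 5: prefix='1' (no match yet)
Bit 6: prefix='11' (no match yet)
Bit 7: prefix='110' -> emit 'a', reset
Bit 8: prefix='1' (no match yet)
Bit 9: prefix='11' (no match yet)
Bit 10: prefix='110' -> emit 'a', reset
Bit 11: prefix='1' (no match yet)
Bit 12: prefix='11' (no match yet)
Bit 13: prefix='110' -> emit 'a', reset
Bit 14: prefix='1' (no match yet)
Bit 15: prefix='11' (no match yet)
Bit 16: prefix='110' -> emit 'a', reset

Answer: 6 a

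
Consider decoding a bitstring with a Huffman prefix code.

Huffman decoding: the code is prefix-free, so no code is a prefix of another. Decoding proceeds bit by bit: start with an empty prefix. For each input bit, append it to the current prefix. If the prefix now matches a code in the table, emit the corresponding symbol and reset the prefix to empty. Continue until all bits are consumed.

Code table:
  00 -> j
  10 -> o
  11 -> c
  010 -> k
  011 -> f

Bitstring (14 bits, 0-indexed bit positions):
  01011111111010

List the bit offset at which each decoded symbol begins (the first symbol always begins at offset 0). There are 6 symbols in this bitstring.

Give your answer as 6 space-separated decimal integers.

Answer: 0 3 5 7 9 11

Derivation:
Bit 0: prefix='0' (no match yet)
Bit 1: prefix='01' (no match yet)
Bit 2: prefix='010' -> emit 'k', reset
Bit 3: prefix='1' (no match yet)
Bit 4: prefix='11' -> emit 'c', reset
Bit 5: prefix='1' (no match yet)
Bit 6: prefix='11' -> emit 'c', reset
Bit 7: prefix='1' (no match yet)
Bit 8: prefix='11' -> emit 'c', reset
Bit 9: prefix='1' (no match yet)
Bit 10: prefix='11' -> emit 'c', reset
Bit 11: prefix='0' (no match yet)
Bit 12: prefix='01' (no match yet)
Bit 13: prefix='010' -> emit 'k', reset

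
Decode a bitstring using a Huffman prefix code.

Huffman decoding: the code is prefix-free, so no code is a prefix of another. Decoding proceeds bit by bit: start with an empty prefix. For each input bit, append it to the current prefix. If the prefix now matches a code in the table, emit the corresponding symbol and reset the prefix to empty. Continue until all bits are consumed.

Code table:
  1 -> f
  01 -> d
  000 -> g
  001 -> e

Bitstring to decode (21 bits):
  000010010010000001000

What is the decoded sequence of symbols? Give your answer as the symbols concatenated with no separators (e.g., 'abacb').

Answer: gdeeggfg

Derivation:
Bit 0: prefix='0' (no match yet)
Bit 1: prefix='00' (no match yet)
Bit 2: prefix='000' -> emit 'g', reset
Bit 3: prefix='0' (no match yet)
Bit 4: prefix='01' -> emit 'd', reset
Bit 5: prefix='0' (no match yet)
Bit 6: prefix='00' (no match yet)
Bit 7: prefix='001' -> emit 'e', reset
Bit 8: prefix='0' (no match yet)
Bit 9: prefix='00' (no match yet)
Bit 10: prefix='001' -> emit 'e', reset
Bit 11: prefix='0' (no match yet)
Bit 12: prefix='00' (no match yet)
Bit 13: prefix='000' -> emit 'g', reset
Bit 14: prefix='0' (no match yet)
Bit 15: prefix='00' (no match yet)
Bit 16: prefix='000' -> emit 'g', reset
Bit 17: prefix='1' -> emit 'f', reset
Bit 18: prefix='0' (no match yet)
Bit 19: prefix='00' (no match yet)
Bit 20: prefix='000' -> emit 'g', reset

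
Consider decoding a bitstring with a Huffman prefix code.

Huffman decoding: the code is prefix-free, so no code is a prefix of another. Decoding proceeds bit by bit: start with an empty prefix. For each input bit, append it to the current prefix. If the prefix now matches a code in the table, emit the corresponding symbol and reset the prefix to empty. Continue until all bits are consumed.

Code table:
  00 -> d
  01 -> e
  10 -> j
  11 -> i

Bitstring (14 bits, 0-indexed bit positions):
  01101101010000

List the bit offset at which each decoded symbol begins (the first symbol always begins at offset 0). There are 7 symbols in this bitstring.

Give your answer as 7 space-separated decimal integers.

Answer: 0 2 4 6 8 10 12

Derivation:
Bit 0: prefix='0' (no match yet)
Bit 1: prefix='01' -> emit 'e', reset
Bit 2: prefix='1' (no match yet)
Bit 3: prefix='10' -> emit 'j', reset
Bit 4: prefix='1' (no match yet)
Bit 5: prefix='11' -> emit 'i', reset
Bit 6: prefix='0' (no match yet)
Bit 7: prefix='01' -> emit 'e', reset
Bit 8: prefix='0' (no match yet)
Bit 9: prefix='01' -> emit 'e', reset
Bit 10: prefix='0' (no match yet)
Bit 11: prefix='00' -> emit 'd', reset
Bit 12: prefix='0' (no match yet)
Bit 13: prefix='00' -> emit 'd', reset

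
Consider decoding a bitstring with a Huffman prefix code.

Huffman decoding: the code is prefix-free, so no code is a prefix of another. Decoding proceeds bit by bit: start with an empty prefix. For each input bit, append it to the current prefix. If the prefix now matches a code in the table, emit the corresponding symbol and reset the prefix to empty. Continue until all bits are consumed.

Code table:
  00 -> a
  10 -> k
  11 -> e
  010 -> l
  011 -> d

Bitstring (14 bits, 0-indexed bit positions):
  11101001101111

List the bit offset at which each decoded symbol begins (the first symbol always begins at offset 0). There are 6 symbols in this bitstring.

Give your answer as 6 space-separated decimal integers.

Answer: 0 2 4 6 9 12

Derivation:
Bit 0: prefix='1' (no match yet)
Bit 1: prefix='11' -> emit 'e', reset
Bit 2: prefix='1' (no match yet)
Bit 3: prefix='10' -> emit 'k', reset
Bit 4: prefix='1' (no match yet)
Bit 5: prefix='10' -> emit 'k', reset
Bit 6: prefix='0' (no match yet)
Bit 7: prefix='01' (no match yet)
Bit 8: prefix='011' -> emit 'd', reset
Bit 9: prefix='0' (no match yet)
Bit 10: prefix='01' (no match yet)
Bit 11: prefix='011' -> emit 'd', reset
Bit 12: prefix='1' (no match yet)
Bit 13: prefix='11' -> emit 'e', reset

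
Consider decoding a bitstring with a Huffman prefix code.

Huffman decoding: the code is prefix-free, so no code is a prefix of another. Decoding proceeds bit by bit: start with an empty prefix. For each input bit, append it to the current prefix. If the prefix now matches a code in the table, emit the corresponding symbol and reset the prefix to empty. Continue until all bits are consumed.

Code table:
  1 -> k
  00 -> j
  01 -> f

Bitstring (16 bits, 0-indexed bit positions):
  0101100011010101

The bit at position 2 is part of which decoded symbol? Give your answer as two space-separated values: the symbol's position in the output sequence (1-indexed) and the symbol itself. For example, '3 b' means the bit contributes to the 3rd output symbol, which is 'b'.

Answer: 2 f

Derivation:
Bit 0: prefix='0' (no match yet)
Bit 1: prefix='01' -> emit 'f', reset
Bit 2: prefix='0' (no match yet)
Bit 3: prefix='01' -> emit 'f', reset
Bit 4: prefix='1' -> emit 'k', reset
Bit 5: prefix='0' (no match yet)
Bit 6: prefix='00' -> emit 'j', reset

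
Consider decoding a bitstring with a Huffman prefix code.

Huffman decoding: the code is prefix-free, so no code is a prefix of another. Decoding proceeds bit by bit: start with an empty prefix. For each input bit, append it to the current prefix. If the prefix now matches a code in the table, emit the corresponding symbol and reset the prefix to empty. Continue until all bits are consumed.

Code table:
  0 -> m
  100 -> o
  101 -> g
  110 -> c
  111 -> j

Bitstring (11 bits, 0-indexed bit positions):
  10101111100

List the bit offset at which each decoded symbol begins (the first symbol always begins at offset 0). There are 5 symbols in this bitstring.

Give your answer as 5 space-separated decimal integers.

Bit 0: prefix='1' (no match yet)
Bit 1: prefix='10' (no match yet)
Bit 2: prefix='101' -> emit 'g', reset
Bit 3: prefix='0' -> emit 'm', reset
Bit 4: prefix='1' (no match yet)
Bit 5: prefix='11' (no match yet)
Bit 6: prefix='111' -> emit 'j', reset
Bit 7: prefix='1' (no match yet)
Bit 8: prefix='11' (no match yet)
Bit 9: prefix='110' -> emit 'c', reset
Bit 10: prefix='0' -> emit 'm', reset

Answer: 0 3 4 7 10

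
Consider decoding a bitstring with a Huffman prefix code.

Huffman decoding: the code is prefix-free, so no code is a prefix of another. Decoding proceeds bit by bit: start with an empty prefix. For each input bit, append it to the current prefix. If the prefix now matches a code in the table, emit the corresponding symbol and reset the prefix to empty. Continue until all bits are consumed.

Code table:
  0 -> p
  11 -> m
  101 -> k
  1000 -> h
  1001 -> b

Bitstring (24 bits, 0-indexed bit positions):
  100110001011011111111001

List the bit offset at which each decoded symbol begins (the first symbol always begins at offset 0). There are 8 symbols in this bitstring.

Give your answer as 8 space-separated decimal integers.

Bit 0: prefix='1' (no match yet)
Bit 1: prefix='10' (no match yet)
Bit 2: prefix='100' (no match yet)
Bit 3: prefix='1001' -> emit 'b', reset
Bit 4: prefix='1' (no match yet)
Bit 5: prefix='10' (no match yet)
Bit 6: prefix='100' (no match yet)
Bit 7: prefix='1000' -> emit 'h', reset
Bit 8: prefix='1' (no match yet)
Bit 9: prefix='10' (no match yet)
Bit 10: prefix='101' -> emit 'k', reset
Bit 11: prefix='1' (no match yet)
Bit 12: prefix='10' (no match yet)
Bit 13: prefix='101' -> emit 'k', reset
Bit 14: prefix='1' (no match yet)
Bit 15: prefix='11' -> emit 'm', reset
Bit 16: prefix='1' (no match yet)
Bit 17: prefix='11' -> emit 'm', reset
Bit 18: prefix='1' (no match yet)
Bit 19: prefix='11' -> emit 'm', reset
Bit 20: prefix='1' (no match yet)
Bit 21: prefix='10' (no match yet)
Bit 22: prefix='100' (no match yet)
Bit 23: prefix='1001' -> emit 'b', reset

Answer: 0 4 8 11 14 16 18 20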